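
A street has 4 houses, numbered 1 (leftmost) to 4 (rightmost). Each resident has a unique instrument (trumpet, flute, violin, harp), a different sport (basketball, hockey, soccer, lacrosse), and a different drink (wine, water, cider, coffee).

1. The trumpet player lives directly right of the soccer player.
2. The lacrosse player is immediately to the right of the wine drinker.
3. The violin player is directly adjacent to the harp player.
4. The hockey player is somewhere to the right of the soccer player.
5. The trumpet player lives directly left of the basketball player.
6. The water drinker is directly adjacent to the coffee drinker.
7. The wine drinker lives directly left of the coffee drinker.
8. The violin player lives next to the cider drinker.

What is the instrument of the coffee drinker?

That leaves soccer as the sport for house 1.
From clue 1, the trumpet player must be in house 2.
By clue 5, the basketball player is in house 3.
House 1's instrument must be flute (nothing else left).
The harp player is narrowed to house 3 or 4; consider each.
Placing it in house 3 leads to a contradiction, so it's in house 4.
By clue 3, the violin player is in house 3.
The hockey player is narrowed to house 2 or 4; consider each.
Placing it in house 2 leads to a contradiction, so it's in house 4.
The only sport still possible for house 2 is lacrosse.
Clue 2 places the wine drinker in house 1.
The coffee drinker is in house 2 (clue 7).
So house 3 gets water for drink.
So house 4 gets cider for drink.
So: house 1 = flute/soccer/wine, house 2 = trumpet/lacrosse/coffee, house 3 = violin/basketball/water, house 4 = harp/hockey/cider.

trumpet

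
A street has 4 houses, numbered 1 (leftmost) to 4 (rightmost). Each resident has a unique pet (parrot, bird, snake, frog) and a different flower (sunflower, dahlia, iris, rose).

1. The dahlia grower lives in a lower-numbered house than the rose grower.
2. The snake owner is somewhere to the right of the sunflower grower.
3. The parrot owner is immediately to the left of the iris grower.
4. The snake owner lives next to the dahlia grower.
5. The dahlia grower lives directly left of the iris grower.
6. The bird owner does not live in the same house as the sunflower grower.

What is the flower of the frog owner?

The parrot owner is narrowed to house 1 or 2 or 3; consider each.
Placing it in house 1 and house 3 leads to a contradiction, so it's in house 2.
Clue 3 places the iris grower in house 3.
Clue 5 places the dahlia grower in house 2.
House 1 flower: only sunflower fits.
The only flower still possible for house 4 is rose.
The snake owner is in house 3 (clue 4).
So house 1 gets frog for pet.
House 4's pet must be bird (nothing else left).
So: house 1 = frog/sunflower, house 2 = parrot/dahlia, house 3 = snake/iris, house 4 = bird/rose.

sunflower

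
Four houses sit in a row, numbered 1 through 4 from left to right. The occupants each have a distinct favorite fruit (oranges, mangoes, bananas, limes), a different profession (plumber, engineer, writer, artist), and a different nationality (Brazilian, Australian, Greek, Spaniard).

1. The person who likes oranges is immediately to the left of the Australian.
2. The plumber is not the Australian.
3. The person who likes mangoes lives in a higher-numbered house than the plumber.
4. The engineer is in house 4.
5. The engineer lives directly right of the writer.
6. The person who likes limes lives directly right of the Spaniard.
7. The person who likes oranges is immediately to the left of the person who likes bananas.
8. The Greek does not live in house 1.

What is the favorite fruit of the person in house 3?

mangoes

Clue 4: the engineer is in house 4.
The writer is in house 3 (clue 5).
House 1's favorite fruit must be oranges (nothing else left).
By clue 1, the Australian is in house 2.
From clue 2, the plumber must be in house 1.
By clue 7, the person who likes bananas is in house 2.
The only profession still possible for house 2 is artist.
From clue 6, the person who likes limes must be in house 4.
By clue 6, the Spaniard is in house 3.
The only favorite fruit still possible for house 3 is mangoes.
That leaves Brazilian as the nationality for house 1.
That leaves Greek as the nationality for house 4.
So: house 1 = oranges/plumber/Brazilian, house 2 = bananas/artist/Australian, house 3 = mangoes/writer/Spaniard, house 4 = limes/engineer/Greek.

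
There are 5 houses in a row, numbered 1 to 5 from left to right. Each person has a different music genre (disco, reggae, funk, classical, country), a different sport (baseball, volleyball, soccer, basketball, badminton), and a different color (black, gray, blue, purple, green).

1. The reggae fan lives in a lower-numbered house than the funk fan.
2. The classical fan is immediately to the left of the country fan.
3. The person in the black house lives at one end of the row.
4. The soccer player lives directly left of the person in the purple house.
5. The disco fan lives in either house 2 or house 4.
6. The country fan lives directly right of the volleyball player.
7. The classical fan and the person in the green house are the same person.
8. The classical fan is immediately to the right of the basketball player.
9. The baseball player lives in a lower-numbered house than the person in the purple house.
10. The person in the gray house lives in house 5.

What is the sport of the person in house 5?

badminton

From clue 10, the person in the gray house must be in house 5.
House 1's music genre must be reggae (nothing else left).
That leaves badminton as the sport for house 5.
The only sport still possible for house 4 is volleyball.
So house 1 gets black for color.
Clue 6: the country fan is in house 5.
Clue 2 places the classical fan in house 4.
By clue 7, the person in the green house is in house 4.
From clue 8, the basketball player must be in house 3.
That leaves funk as the music genre for house 3.
So house 2 gets disco for music genre.
The baseball player is narrowed to house 1 or 2; consider each.
Placing it in house 2 leads to a contradiction, so it's in house 1.
So house 2 gets soccer for sport.
From clue 4, the person in the purple house must be in house 3.
The only color still possible for house 2 is blue.
So: house 1 = reggae/baseball/black, house 2 = disco/soccer/blue, house 3 = funk/basketball/purple, house 4 = classical/volleyball/green, house 5 = country/badminton/gray.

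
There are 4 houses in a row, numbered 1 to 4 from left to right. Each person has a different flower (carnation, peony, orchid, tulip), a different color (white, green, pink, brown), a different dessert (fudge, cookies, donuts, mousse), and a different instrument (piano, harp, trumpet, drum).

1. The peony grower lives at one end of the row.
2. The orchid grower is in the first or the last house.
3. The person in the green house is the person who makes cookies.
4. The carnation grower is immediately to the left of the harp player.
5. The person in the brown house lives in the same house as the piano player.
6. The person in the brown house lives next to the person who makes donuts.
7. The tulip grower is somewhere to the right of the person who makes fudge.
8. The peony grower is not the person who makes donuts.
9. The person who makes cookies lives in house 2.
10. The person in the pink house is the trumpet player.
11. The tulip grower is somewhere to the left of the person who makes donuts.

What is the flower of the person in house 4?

orchid

Clue 9: the person who makes cookies is in house 2.
Clue 3: the person in the green house is in house 2.
The person who makes fudge is in house 1 (clue 7).
The orchid grower is narrowed to house 1 or 4; consider each.
Placing it in house 1 leads to a contradiction, so it's in house 4.
House 1 flower: only peony fits.
House 2's instrument must be drum (nothing else left).
The only instrument still possible for house 1 is trumpet.
The person in the pink house is in house 1 (clue 10).
The carnation grower is narrowed to house 2 or 3; consider each.
Placing it in house 2 leads to a contradiction, so it's in house 3.
Clue 4: the harp player is in house 4.
That leaves tulip as the flower for house 2.
That leaves piano as the instrument for house 3.
Clue 5: the person in the brown house is in house 3.
From clue 6, the person who makes donuts must be in house 4.
House 4's color must be white (nothing else left).
That leaves mousse as the dessert for house 3.
So: house 1 = peony/pink/fudge/trumpet, house 2 = tulip/green/cookies/drum, house 3 = carnation/brown/mousse/piano, house 4 = orchid/white/donuts/harp.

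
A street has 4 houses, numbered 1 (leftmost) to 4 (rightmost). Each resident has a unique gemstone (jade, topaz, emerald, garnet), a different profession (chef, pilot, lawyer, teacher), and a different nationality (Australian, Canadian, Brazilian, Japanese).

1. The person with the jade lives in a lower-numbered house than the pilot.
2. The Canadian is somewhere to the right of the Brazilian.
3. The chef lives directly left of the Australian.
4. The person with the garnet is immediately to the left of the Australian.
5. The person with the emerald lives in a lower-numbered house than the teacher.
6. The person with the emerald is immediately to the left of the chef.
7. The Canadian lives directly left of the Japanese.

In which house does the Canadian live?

2

The only gemstone still possible for house 4 is topaz.
The only profession still possible for house 1 is lawyer.
House 1's nationality must be Brazilian (nothing else left).
House 2's nationality must be Canadian (nothing else left).
From clue 7, the Japanese must be in house 3.
That leaves Australian as the nationality for house 4.
Clue 3: the chef is in house 3.
By clue 4, the person with the garnet is in house 3.
Clue 6: the person with the emerald is in house 2.
That leaves jade as the gemstone for house 1.
Clue 5 places the teacher in house 4.
House 2's profession must be pilot (nothing else left).
So: house 1 = jade/lawyer/Brazilian, house 2 = emerald/pilot/Canadian, house 3 = garnet/chef/Japanese, house 4 = topaz/teacher/Australian.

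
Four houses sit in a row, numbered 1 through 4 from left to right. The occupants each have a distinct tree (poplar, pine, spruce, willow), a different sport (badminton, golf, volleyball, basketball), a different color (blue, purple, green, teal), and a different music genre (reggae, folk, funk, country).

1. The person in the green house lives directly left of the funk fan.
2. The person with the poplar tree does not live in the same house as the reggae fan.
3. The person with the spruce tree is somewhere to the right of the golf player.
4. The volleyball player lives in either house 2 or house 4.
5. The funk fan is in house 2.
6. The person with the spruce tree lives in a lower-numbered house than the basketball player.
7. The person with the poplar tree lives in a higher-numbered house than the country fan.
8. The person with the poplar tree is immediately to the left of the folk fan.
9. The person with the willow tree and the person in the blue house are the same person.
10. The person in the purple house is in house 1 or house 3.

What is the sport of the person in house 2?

volleyball

From clue 5, the funk fan must be in house 2.
From clue 1, the person in the green house must be in house 1.
Clue 7 places the country fan in house 1.
The only tree still possible for house 1 is pine.
House 4's tree must be willow (nothing else left).
That leaves purple as the color for house 3.
Clue 9: the person in the blue house is in house 4.
House 2 color: only teal fits.
The person with the poplar tree is narrowed to house 2 or 3; consider each.
Placing it in house 3 leads to a contradiction, so it's in house 2.
By clue 8, the folk fan is in house 3.
House 3's tree must be spruce (nothing else left).
That leaves reggae as the music genre for house 4.
The basketball player is in house 4 (clue 6).
The only sport still possible for house 3 is badminton.
That leaves golf as the sport for house 1.
House 2 sport: only volleyball fits.
So: house 1 = pine/golf/green/country, house 2 = poplar/volleyball/teal/funk, house 3 = spruce/badminton/purple/folk, house 4 = willow/basketball/blue/reggae.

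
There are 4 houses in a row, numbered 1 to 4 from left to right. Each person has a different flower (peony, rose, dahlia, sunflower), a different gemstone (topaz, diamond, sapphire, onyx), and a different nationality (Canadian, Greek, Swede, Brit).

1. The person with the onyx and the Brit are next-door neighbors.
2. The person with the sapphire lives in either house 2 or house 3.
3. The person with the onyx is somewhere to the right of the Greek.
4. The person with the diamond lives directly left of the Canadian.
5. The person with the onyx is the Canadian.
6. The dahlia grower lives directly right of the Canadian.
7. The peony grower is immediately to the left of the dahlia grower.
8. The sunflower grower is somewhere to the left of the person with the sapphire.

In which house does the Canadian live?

So house 4 gets topaz for gemstone.
That leaves diamond as the gemstone for house 1.
The Canadian is in house 2 (clue 4).
By clue 5, the person with the onyx is in house 2.
The dahlia grower is in house 3 (clue 6).
From clue 7, the peony grower must be in house 2.
That leaves sunflower as the flower for house 1.
House 4's flower must be rose (nothing else left).
So house 3 gets sapphire for gemstone.
So house 1 gets Greek for nationality.
The Brit is in house 3 (clue 1).
The only nationality still possible for house 4 is Swede.
So: house 1 = sunflower/diamond/Greek, house 2 = peony/onyx/Canadian, house 3 = dahlia/sapphire/Brit, house 4 = rose/topaz/Swede.

2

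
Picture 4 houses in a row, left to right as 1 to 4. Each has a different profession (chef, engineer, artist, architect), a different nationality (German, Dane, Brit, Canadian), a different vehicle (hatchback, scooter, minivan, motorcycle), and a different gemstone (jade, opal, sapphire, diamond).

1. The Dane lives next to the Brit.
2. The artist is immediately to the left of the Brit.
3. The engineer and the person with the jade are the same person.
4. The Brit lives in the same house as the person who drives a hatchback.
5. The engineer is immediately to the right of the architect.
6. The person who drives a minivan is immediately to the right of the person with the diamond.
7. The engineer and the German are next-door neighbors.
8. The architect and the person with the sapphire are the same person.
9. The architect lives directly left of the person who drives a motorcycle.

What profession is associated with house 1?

artist

House 1's vehicle must be scooter (nothing else left).
The architect is narrowed to house 1 or 2 or 3; consider each.
Placing it in house 1 and house 2 leads to a contradiction, so it's in house 3.
The engineer is in house 4 (clue 5).
The German is in house 3 (clue 7).
The person with the sapphire is in house 3 (clue 8).
By clue 9, the person who drives a motorcycle is in house 4.
By clue 1, the Dane is in house 1.
From clue 1, the Brit must be in house 2.
The artist is in house 1 (clue 2).
From clue 3, the person with the jade must be in house 4.
Clue 4 places the person who drives a hatchback in house 2.
The only profession still possible for house 2 is chef.
The only nationality still possible for house 4 is Canadian.
The only vehicle still possible for house 3 is minivan.
By clue 6, the person with the diamond is in house 2.
The only gemstone still possible for house 1 is opal.
So: house 1 = artist/Dane/scooter/opal, house 2 = chef/Brit/hatchback/diamond, house 3 = architect/German/minivan/sapphire, house 4 = engineer/Canadian/motorcycle/jade.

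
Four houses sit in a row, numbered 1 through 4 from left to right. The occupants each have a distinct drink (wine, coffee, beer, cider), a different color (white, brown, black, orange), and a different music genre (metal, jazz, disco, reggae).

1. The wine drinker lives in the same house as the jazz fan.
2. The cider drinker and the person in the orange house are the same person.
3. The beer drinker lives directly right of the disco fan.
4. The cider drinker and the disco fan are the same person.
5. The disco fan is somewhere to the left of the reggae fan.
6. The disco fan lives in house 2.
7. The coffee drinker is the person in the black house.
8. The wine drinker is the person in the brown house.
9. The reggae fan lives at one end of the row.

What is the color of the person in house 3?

white

Clue 6 places the disco fan in house 2.
Clue 9 places the reggae fan in house 4.
From clue 3, the beer drinker must be in house 3.
Clue 4: the cider drinker is in house 2.
The only drink still possible for house 4 is coffee.
From clue 1, the jazz fan must be in house 1.
Clue 2 places the person in the orange house in house 2.
By clue 7, the person in the black house is in house 4.
By clue 8, the person in the brown house is in house 1.
House 1 drink: only wine fits.
The only color still possible for house 3 is white.
The only music genre still possible for house 3 is metal.
So: house 1 = wine/brown/jazz, house 2 = cider/orange/disco, house 3 = beer/white/metal, house 4 = coffee/black/reggae.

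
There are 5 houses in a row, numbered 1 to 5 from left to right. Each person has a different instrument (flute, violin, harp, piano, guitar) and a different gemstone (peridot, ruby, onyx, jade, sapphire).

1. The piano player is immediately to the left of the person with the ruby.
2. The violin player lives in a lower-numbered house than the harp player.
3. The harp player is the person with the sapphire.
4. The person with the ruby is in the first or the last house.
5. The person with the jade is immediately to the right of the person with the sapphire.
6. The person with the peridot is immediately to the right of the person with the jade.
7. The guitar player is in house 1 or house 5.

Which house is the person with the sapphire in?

By clue 4, the person with the ruby is in house 5.
House 1 gemstone: only onyx fits.
House 2 gemstone: only sapphire fits.
House 3's gemstone must be jade (nothing else left).
House 4's gemstone must be peridot (nothing else left).
The piano player is in house 4 (clue 1).
Clue 3 places the harp player in house 2.
By clue 2, the violin player is in house 1.
The only instrument still possible for house 3 is flute.
House 5 instrument: only guitar fits.
So: house 1 = violin/onyx, house 2 = harp/sapphire, house 3 = flute/jade, house 4 = piano/peridot, house 5 = guitar/ruby.

2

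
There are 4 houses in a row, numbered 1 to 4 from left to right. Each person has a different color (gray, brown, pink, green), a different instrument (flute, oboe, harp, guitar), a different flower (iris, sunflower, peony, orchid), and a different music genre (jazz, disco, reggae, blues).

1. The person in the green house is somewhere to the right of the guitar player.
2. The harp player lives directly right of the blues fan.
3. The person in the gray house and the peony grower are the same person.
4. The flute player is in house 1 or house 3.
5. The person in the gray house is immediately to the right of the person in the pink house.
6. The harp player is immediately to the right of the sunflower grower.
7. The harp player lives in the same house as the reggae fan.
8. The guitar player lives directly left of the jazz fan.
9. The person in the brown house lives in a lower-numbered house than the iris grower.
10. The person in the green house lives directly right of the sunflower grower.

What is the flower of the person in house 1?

The flute player is narrowed to house 1 or 3; consider each.
Placing it in house 1 leads to a contradiction, so it's in house 3.
The person in the green house is narrowed to house 2 or 4; consider each.
Placing it in house 2 leads to a contradiction, so it's in house 4.
From clue 10, the sunflower grower must be in house 3.
House 1 flower: only orchid fits.
The person in the gray house is in house 2 (clue 3).
By clue 3, the peony grower is in house 2.
Clue 5: the person in the pink house is in house 1.
From clue 6, the harp player must be in house 4.
Clue 7: the reggae fan is in house 4.
House 3 color: only brown fits.
So house 4 gets iris for flower.
Clue 2: the blues fan is in house 3.
House 1's music genre must be disco (nothing else left).
House 2 music genre: only jazz fits.
Clue 8: the guitar player is in house 1.
The only instrument still possible for house 2 is oboe.
So: house 1 = pink/guitar/orchid/disco, house 2 = gray/oboe/peony/jazz, house 3 = brown/flute/sunflower/blues, house 4 = green/harp/iris/reggae.

orchid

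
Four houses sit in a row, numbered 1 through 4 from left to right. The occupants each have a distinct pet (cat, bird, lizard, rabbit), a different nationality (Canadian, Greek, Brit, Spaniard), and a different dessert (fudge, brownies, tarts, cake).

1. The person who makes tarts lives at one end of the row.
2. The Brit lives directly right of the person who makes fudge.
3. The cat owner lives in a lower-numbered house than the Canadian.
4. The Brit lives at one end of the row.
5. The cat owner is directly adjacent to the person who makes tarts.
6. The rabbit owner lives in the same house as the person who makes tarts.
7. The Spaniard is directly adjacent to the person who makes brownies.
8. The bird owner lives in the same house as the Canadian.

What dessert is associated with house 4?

From clue 4, the Brit must be in house 4.
Clue 2: the person who makes fudge is in house 3.
Clue 3: the cat owner is in house 2.
Clue 3: the Canadian is in house 3.
The person who makes tarts is in house 1 (clue 5).
From clue 6, the rabbit owner must be in house 1.
From clue 8, the bird owner must be in house 3.
So house 4 gets lizard for pet.
Clue 7: the Spaniard is in house 1.
By clue 7, the person who makes brownies is in house 2.
House 2's nationality must be Greek (nothing else left).
House 4's dessert must be cake (nothing else left).
So: house 1 = rabbit/Spaniard/tarts, house 2 = cat/Greek/brownies, house 3 = bird/Canadian/fudge, house 4 = lizard/Brit/cake.

cake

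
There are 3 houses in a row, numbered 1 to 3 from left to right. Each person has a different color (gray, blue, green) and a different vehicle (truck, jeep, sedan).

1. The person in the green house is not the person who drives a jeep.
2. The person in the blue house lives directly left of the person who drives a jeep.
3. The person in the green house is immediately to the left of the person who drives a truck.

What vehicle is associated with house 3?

jeep

House 3 color: only gray fits.
That leaves sedan as the vehicle for house 1.
The person in the blue house is narrowed to house 1 or 2; consider each.
Placing it in house 1 leads to a contradiction, so it's in house 2.
From clue 2, the person who drives a jeep must be in house 3.
The only color still possible for house 1 is green.
The only vehicle still possible for house 2 is truck.
So: house 1 = green/sedan, house 2 = blue/truck, house 3 = gray/jeep.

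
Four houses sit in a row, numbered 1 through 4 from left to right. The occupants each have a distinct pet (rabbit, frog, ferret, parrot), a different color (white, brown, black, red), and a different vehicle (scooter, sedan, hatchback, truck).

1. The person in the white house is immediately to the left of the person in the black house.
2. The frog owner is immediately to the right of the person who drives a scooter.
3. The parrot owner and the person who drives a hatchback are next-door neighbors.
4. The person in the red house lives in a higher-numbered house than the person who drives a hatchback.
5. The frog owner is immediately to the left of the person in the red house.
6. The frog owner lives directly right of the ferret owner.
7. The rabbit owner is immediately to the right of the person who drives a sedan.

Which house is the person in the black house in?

The only vehicle still possible for house 4 is truck.
The ferret owner is narrowed to house 1 or 2; consider each.
Placing it in house 2 leads to a contradiction, so it's in house 1.
Clue 6: the frog owner is in house 2.
Clue 2 places the person who drives a scooter in house 1.
The person in the red house is in house 3 (clue 5).
Clue 1: the person in the white house is in house 1.
From clue 1, the person in the black house must be in house 2.
From clue 4, the person who drives a hatchback must be in house 2.
So house 4 gets brown for color.
House 3 vehicle: only sedan fits.
Clue 3: the parrot owner is in house 3.
From clue 7, the rabbit owner must be in house 4.
So: house 1 = ferret/white/scooter, house 2 = frog/black/hatchback, house 3 = parrot/red/sedan, house 4 = rabbit/brown/truck.

2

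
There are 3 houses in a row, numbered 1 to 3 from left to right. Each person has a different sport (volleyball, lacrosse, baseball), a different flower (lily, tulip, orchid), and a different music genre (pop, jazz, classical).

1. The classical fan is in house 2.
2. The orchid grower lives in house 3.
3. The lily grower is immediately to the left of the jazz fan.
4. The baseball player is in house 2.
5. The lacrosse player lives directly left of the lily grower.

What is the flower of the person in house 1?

By clue 1, the classical fan is in house 2.
The orchid grower is in house 3 (clue 2).
From clue 4, the baseball player must be in house 2.
From clue 5, the lacrosse player must be in house 1.
The lily grower is in house 2 (clue 5).
House 3 sport: only volleyball fits.
So house 1 gets tulip for flower.
House 1 music genre: only pop fits.
So house 3 gets jazz for music genre.
So: house 1 = lacrosse/tulip/pop, house 2 = baseball/lily/classical, house 3 = volleyball/orchid/jazz.

tulip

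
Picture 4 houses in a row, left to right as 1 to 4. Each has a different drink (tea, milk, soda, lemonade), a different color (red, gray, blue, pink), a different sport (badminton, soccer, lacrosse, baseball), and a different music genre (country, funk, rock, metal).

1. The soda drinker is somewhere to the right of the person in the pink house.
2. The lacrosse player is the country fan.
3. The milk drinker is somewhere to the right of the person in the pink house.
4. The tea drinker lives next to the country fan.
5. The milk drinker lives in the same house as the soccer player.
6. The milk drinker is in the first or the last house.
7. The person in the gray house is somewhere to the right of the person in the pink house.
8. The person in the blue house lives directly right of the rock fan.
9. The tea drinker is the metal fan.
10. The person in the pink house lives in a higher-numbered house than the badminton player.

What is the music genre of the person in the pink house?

From clue 6, the milk drinker must be in house 4.
House 1's color must be red (nothing else left).
The soda drinker is in house 3 (clue 1).
By clue 1, the person in the pink house is in house 2.
The soccer player is in house 4 (clue 5).
By clue 10, the badminton player is in house 1.
House 4's music genre must be funk (nothing else left).
House 1 music genre: only metal fits.
Clue 9 places the tea drinker in house 1.
The only drink still possible for house 2 is lemonade.
By clue 4, the country fan is in house 2.
The only music genre still possible for house 3 is rock.
By clue 2, the lacrosse player is in house 2.
The person in the blue house is in house 4 (clue 8).
House 3's color must be gray (nothing else left).
House 3 sport: only baseball fits.
So: house 1 = tea/red/badminton/metal, house 2 = lemonade/pink/lacrosse/country, house 3 = soda/gray/baseball/rock, house 4 = milk/blue/soccer/funk.

country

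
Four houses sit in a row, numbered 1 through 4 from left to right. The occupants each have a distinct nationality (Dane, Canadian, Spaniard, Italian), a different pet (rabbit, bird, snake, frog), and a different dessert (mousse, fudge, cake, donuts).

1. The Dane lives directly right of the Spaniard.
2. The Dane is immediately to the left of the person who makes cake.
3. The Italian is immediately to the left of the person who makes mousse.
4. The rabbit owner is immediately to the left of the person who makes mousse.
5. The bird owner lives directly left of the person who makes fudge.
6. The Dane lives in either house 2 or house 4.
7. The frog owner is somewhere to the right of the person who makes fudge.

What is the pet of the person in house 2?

Clue 6: the Dane is in house 2.
The only nationality still possible for house 4 is Canadian.
House 1 dessert: only donuts fits.
Clue 1 places the Spaniard in house 1.
From clue 2, the person who makes cake must be in house 3.
So house 3 gets Italian for nationality.
House 4's dessert must be mousse (nothing else left).
By clue 4, the rabbit owner is in house 3.
From clue 5, the bird owner must be in house 1.
House 2 pet: only snake fits.
So house 4 gets frog for pet.
House 2's dessert must be fudge (nothing else left).
So: house 1 = Spaniard/bird/donuts, house 2 = Dane/snake/fudge, house 3 = Italian/rabbit/cake, house 4 = Canadian/frog/mousse.

snake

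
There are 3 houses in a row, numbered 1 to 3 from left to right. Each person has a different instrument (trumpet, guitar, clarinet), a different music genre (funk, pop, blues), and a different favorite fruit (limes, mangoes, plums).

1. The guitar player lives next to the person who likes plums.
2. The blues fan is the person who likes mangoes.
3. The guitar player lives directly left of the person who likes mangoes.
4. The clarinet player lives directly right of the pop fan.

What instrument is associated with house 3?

The clarinet player is narrowed to house 2 or 3; consider each.
Placing it in house 2 leads to a contradiction, so it's in house 3.
From clue 4, the pop fan must be in house 2.
The only music genre still possible for house 1 is funk.
House 3 music genre: only blues fits.
By clue 2, the person who likes mangoes is in house 3.
Clue 3 places the guitar player in house 2.
The only instrument still possible for house 1 is trumpet.
From clue 1, the person who likes plums must be in house 1.
House 2's favorite fruit must be limes (nothing else left).
So: house 1 = trumpet/funk/plums, house 2 = guitar/pop/limes, house 3 = clarinet/blues/mangoes.

clarinet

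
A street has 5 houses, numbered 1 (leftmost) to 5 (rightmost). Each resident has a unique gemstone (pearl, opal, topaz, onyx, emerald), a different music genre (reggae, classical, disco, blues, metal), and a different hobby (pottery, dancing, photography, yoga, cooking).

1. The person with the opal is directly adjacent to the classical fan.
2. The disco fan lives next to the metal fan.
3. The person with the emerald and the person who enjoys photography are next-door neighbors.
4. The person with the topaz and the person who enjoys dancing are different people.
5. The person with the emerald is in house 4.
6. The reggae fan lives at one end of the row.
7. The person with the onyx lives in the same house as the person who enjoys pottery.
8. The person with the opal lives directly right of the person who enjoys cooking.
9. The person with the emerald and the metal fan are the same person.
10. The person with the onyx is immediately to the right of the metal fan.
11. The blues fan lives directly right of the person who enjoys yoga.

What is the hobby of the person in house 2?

The person with the emerald is in house 4 (clue 5).
The metal fan is in house 4 (clue 9).
From clue 10, the person with the onyx must be in house 5.
The person who enjoys pottery is in house 5 (clue 7).
That leaves photography as the hobby for house 3.
The person with the opal is narrowed to house 2 or 3; consider each.
Placing it in house 2 leads to a contradiction, so it's in house 3.
Clue 1 places the classical fan in house 2.
From clue 8, the person who enjoys cooking must be in house 2.
House 1 music genre: only reggae fits.
The blues fan is in house 5 (clue 11).
By clue 11, the person who enjoys yoga is in house 4.
House 3's music genre must be disco (nothing else left).
So house 1 gets dancing for hobby.
Clue 4 places the person with the topaz in house 2.
That leaves pearl as the gemstone for house 1.
So: house 1 = pearl/reggae/dancing, house 2 = topaz/classical/cooking, house 3 = opal/disco/photography, house 4 = emerald/metal/yoga, house 5 = onyx/blues/pottery.

cooking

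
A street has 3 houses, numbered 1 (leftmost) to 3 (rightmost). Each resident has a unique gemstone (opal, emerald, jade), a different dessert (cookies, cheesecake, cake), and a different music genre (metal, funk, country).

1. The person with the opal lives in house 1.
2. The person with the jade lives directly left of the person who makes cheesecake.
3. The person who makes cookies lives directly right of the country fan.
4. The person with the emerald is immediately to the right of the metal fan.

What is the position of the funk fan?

3

Clue 1: the person with the opal is in house 1.
So house 2 gets jade for gemstone.
So house 3 gets emerald for gemstone.
House 1's dessert must be cake (nothing else left).
The only music genre still possible for house 3 is funk.
From clue 2, the person who makes cheesecake must be in house 3.
From clue 4, the metal fan must be in house 2.
That leaves cookies as the dessert for house 2.
That leaves country as the music genre for house 1.
So: house 1 = opal/cake/country, house 2 = jade/cookies/metal, house 3 = emerald/cheesecake/funk.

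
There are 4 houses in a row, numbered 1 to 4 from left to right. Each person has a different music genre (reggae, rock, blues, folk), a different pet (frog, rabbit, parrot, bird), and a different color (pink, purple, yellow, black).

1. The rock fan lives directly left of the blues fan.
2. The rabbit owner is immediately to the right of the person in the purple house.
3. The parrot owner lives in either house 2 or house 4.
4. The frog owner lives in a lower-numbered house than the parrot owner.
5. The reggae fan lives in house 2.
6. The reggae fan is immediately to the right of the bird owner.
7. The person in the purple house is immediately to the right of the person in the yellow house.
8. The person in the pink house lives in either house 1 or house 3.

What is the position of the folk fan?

From clue 5, the reggae fan must be in house 2.
The bird owner is in house 1 (clue 6).
The only color still possible for house 4 is black.
From clue 1, the rock fan must be in house 3.
Clue 1: the blues fan is in house 4.
By clue 4, the parrot owner is in house 4.
House 1 music genre: only folk fits.
House 2's pet must be frog (nothing else left).
So house 3 gets rabbit for pet.
Clue 2 places the person in the purple house in house 2.
Clue 7: the person in the yellow house is in house 1.
House 3's color must be pink (nothing else left).
So: house 1 = folk/bird/yellow, house 2 = reggae/frog/purple, house 3 = rock/rabbit/pink, house 4 = blues/parrot/black.

1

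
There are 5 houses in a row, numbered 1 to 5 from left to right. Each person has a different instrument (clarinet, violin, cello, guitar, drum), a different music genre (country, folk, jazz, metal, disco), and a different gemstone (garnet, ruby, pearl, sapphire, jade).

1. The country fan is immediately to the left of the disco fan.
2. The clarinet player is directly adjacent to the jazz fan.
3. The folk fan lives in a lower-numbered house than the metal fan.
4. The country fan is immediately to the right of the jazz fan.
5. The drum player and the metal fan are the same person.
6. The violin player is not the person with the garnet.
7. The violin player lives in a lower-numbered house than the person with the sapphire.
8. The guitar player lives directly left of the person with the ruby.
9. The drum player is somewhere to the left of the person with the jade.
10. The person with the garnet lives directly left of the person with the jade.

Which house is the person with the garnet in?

2

House 1's gemstone must be pearl (nothing else left).
That leaves cello as the instrument for house 5.
That leaves disco as the music genre for house 5.
By clue 1, the country fan is in house 4.
Clue 4: the jazz fan is in house 3.
So house 1 gets folk for music genre.
So house 2 gets metal for music genre.
Clue 5: the drum player is in house 2.
House 4 instrument: only clarinet fits.
The guitar player is narrowed to house 1 or 3; consider each.
Placing it in house 1 leads to a contradiction, so it's in house 3.
The person with the ruby is in house 4 (clue 8).
The only instrument still possible for house 1 is violin.
By clue 10, the person with the garnet is in house 2.
By clue 10, the person with the jade is in house 3.
So house 5 gets sapphire for gemstone.
So: house 1 = violin/folk/pearl, house 2 = drum/metal/garnet, house 3 = guitar/jazz/jade, house 4 = clarinet/country/ruby, house 5 = cello/disco/sapphire.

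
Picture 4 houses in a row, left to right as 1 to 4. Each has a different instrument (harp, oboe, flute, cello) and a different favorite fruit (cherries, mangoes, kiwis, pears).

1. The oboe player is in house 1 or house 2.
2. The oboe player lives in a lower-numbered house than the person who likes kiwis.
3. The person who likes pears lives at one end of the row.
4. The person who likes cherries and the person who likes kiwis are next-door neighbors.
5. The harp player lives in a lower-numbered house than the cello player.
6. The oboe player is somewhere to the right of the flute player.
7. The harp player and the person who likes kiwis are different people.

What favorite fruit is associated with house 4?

Clue 6: the oboe player is in house 2.
The flute player is in house 1 (clue 6).
That leaves cello as the instrument for house 4.
Clue 7: the person who likes kiwis is in house 4.
So house 3 gets harp for instrument.
That leaves pears as the favorite fruit for house 1.
From clue 4, the person who likes cherries must be in house 3.
The only favorite fruit still possible for house 2 is mangoes.
So: house 1 = flute/pears, house 2 = oboe/mangoes, house 3 = harp/cherries, house 4 = cello/kiwis.

kiwis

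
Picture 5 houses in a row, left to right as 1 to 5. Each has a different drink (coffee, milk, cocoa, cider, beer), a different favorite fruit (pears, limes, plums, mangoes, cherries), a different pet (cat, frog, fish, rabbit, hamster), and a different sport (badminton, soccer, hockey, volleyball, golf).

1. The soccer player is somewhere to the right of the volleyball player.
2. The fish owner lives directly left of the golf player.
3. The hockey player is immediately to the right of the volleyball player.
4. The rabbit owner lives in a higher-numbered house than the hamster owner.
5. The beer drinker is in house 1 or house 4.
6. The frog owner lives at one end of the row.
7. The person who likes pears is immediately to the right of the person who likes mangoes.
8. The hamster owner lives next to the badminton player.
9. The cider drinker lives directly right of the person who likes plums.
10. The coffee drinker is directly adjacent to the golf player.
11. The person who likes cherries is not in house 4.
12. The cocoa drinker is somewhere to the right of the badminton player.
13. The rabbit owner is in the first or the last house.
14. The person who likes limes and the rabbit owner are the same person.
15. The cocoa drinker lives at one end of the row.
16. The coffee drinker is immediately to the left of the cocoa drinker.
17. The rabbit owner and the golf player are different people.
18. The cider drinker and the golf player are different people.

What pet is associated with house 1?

frog

The rabbit owner is in house 5 (clue 13).
From clue 14, the person who likes limes must be in house 5.
Clue 15: the cocoa drinker is in house 5.
Clue 16 places the coffee drinker in house 4.
House 1's drink must be beer (nothing else left).
Clue 10: the golf player is in house 3.
The cider drinker is in house 2 (clue 18).
The only drink still possible for house 3 is milk.
The only favorite fruit still possible for house 4 is pears.
So house 1 gets frog for pet.
By clue 2, the fish owner is in house 2.
By clue 7, the person who likes mangoes is in house 3.
By clue 9, the person who likes plums is in house 1.
House 2's favorite fruit must be cherries (nothing else left).
That leaves hamster as the pet for house 3.
House 4's pet must be cat (nothing else left).
House 1 sport: only volleyball fits.
The hockey player is in house 2 (clue 3).
House 5 sport: only soccer fits.
House 4's sport must be badminton (nothing else left).
So: house 1 = beer/plums/frog/volleyball, house 2 = cider/cherries/fish/hockey, house 3 = milk/mangoes/hamster/golf, house 4 = coffee/pears/cat/badminton, house 5 = cocoa/limes/rabbit/soccer.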